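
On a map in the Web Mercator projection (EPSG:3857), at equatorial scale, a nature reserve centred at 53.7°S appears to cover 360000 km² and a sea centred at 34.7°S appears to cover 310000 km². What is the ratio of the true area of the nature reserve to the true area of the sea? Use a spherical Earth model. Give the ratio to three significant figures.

0.602

On Mercator the areal scale is sec²φ, so true area = apparent × cos²φ.
True area of nature reserve: 360000 × cos²(53.7°) = 360000 × 0.3505 = 126200 km².
True area of sea: 310000 × cos²(34.7°) = 310000 × 0.6759 = 209500 km².
Ratio = 126200 / 209500 ≈ 0.602.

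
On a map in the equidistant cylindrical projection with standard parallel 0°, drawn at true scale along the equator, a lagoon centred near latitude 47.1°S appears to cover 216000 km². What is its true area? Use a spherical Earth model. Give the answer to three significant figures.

For the equirectangular projection with φ₀ = 0 (plate carrée), h = 1 along meridians and k = sec φ along parallels.
Areal scale = h·k = 1 × sec φ; at 47.1°, h = 1.000, k = 1.469, so h·k = 1.469.
True area = apparent / (areal scale) = 216000 / 1.469 ≈ 147000 km².

147000 km²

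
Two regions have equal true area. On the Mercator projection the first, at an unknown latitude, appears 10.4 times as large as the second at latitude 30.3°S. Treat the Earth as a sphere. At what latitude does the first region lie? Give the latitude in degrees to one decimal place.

For equal true areas on Mercator, apparent areas scale as sec²φ, so the ratio is cos²φ₂ / cos²φ₁.
cos²φ₂ / cos²φ₁ = 10.4  ⇒  cos φ₁ = cos 30.3° / √10.4 = 0.8634/3.225 = 0.2677.
φ₁ = arccos(0.2677) ≈ 74.5°.

74.5°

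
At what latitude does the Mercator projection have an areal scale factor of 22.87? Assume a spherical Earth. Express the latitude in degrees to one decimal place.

Mercator areal scale is sec²φ.
sec²φ = 22.87  ⇒  cos²φ = 0.04373  ⇒  cos φ = 0.2091.
φ = arccos(0.2091) ≈ 77.9°.

77.9°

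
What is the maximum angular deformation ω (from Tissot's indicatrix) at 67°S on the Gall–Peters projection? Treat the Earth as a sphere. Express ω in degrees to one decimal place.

Gall–Peters is a cylindrical equal-area projection with standard parallels at ±45°. For cylindrical equal-area with standard parallel φ₀, h = cos φ / cos φ₀ and k = cos φ₀ / cos φ, so h·k = 1.
At 67°: h = 0.5526, k = 1.810; principal scales a = 1.810, b = 0.5526.
sin(ω/2) = (a − b)/(a + b) = 1.257/2.362 = 0.5322, so ω = 2 arcsin(0.5322) ≈ 64.3°.

64.3°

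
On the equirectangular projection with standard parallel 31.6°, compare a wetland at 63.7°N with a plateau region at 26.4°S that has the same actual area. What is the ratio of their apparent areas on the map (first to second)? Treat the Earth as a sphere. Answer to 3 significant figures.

2.02

With standard parallel φ₀ = 31.6°, the equirectangular projection gives x = Rλ cos φ₀, y = Rφ, so h = 1 and k = cos 31.6° / cos φ.
Areal scale at 63.7°: h·k = 1.000 × 1.922 = 1.922.
Areal scale at 26.4°: h·k = 1.000 × 0.9509 = 0.9509.
Ratio = 1.922/0.9509 ≈ 2.02.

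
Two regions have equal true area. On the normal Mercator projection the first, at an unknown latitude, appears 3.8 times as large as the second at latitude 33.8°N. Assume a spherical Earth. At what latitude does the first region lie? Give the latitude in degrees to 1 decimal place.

Mercator areal scale is sec²φ, so apparent-area ratio = sec²φ₁ / sec²φ₂ = cos²φ₂ / cos²φ₁.
cos²φ₂ / cos²φ₁ = 3.8  ⇒  cos φ₁ = cos 33.8° / √3.8 = 0.8310/1.949 = 0.4263.
φ₁ = arccos(0.4263) ≈ 64.8°.

64.8°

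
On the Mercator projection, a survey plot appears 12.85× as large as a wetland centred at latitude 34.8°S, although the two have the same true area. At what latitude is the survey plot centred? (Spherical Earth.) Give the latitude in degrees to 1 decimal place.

On Mercator, (apparent₁)/(apparent₂) = sec²φ₁ / sec²φ₂ when true areas are equal.
cos²φ₂ / cos²φ₁ = 12.85  ⇒  cos φ₁ = cos 34.8° / √12.85 = 0.8211/3.585 = 0.2291.
φ₁ = arccos(0.2291) ≈ 76.8°.

76.8°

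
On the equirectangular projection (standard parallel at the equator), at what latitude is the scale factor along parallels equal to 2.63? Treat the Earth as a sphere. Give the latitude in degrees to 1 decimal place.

Plate carrée: h = 1, k = sec φ along parallels.
sec φ = 2.63  ⇒  cos φ = 0.3802  ⇒  φ ≈ 67.7°.

67.7°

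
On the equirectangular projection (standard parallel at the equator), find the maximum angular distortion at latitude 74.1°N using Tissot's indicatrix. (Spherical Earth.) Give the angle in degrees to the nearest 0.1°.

69.5°

Plate carrée maps x = Rλ, y = Rφ. The meridian scale is h = 1 and the parallel scale is k = 1/cos φ = sec φ.
At 74.1°: h = 1.000, k = 3.650; principal scales a = 3.650, b = 1.000.
sin(ω/2) = (a − b)/(a + b) = 2.650/4.650 = 0.5699, so ω = 2 arcsin(0.5699) ≈ 69.5°.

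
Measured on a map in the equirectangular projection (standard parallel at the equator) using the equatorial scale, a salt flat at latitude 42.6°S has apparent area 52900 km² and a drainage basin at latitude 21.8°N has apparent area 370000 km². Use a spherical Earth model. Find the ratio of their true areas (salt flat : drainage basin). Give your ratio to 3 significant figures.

0.113

Plate carrée has h = 1 and k = sec φ, giving areal scale sec φ; true area = (apparent area) · cos φ.
True area of salt flat: 52900 × cos(42.6°) = 52900 × 0.7361 = 38940 km².
True area of drainage basin: 370000 × cos(21.8°) = 370000 × 0.9285 = 343500 km².
Ratio = 38940 / 343500 ≈ 0.113.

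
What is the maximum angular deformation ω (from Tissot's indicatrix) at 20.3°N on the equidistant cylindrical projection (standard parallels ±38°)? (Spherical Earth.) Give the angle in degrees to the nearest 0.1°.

The equidistant cylindrical projection with φ₀ = 38° has h = 1 (meridians true) and k = cos φ₀ / cos φ along parallels.
At 20.3°: h = 1.000, k = 0.8402; principal scales a = 1.000, b = 0.8402.
sin(ω/2) = (a − b)/(a + b) = 0.1598/1.840 = 0.08684, so ω = 2 arcsin(0.08684) ≈ 10.0°.

10.0°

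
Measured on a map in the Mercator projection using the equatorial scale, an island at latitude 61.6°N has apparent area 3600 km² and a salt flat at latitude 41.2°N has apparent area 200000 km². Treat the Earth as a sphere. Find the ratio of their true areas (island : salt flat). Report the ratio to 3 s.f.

Since Mercator area scale is 1/cos²φ, the true area equals the apparent area multiplied by cos²φ.
True area of island: 3600 × cos²(61.6°) = 3600 × 0.2262 = 814.4 km².
True area of salt flat: 200000 × cos²(41.2°) = 200000 × 0.5661 = 113200 km².
Ratio = 814.4 / 113200 ≈ 0.00719.

0.00719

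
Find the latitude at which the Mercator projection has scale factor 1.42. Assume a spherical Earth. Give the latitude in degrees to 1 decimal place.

45.2°

Mercator scale is k = sec φ = 1/cos φ.
1/cos φ = 1.42  ⇒  cos φ = 0.7042  ⇒  φ = arccos(0.7042) ≈ 45.2°.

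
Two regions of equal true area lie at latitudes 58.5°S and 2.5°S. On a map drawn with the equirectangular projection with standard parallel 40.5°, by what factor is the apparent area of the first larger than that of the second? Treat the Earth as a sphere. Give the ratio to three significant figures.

1.91

In the equirectangular projection with standard parallel φ₀ = 40.5° (x = Rλ cos φ₀, y = Rφ), meridians are true-scale (h = 1) and the parallel scale is k = cos φ₀ / cos φ.
Areal scale at 58.5°: h·k = 1.000 × 1.455 = 1.455.
Areal scale at 2.5°: h·k = 1.000 × 0.7611 = 0.7611.
Ratio = 1.455/0.7611 ≈ 1.91.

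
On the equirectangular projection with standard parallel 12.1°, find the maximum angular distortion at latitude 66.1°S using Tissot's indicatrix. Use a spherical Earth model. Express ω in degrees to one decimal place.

48.9°

With standard parallel φ₀ = 12.1°, the equirectangular projection gives x = Rλ cos φ₀, y = Rφ, so h = 1 and k = cos 12.1° / cos φ.
At 66.1°: h = 1.000, k = 2.413; principal scales a = 2.413, b = 1.000.
sin(ω/2) = (a − b)/(a + b) = 1.413/3.413 = 0.4141, so ω = 2 arcsin(0.4141) ≈ 48.9°.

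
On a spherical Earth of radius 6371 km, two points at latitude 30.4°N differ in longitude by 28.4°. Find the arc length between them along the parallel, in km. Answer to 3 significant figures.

Arc length along a parallel = R cos φ · Δλ (with Δλ in radians).
= 6371 × cos 30.4° × (28.4° × π/180) = 6371 × 0.8625 × 0.4957 ≈ 2720 km.

2720 km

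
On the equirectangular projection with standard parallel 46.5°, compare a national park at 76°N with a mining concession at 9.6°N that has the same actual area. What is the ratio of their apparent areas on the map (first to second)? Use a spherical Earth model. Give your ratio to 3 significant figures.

With standard parallel φ₀ = 46.5°, the equirectangular projection gives x = Rλ cos φ₀, y = Rφ, so h = 1 and k = cos 46.5° / cos φ.
Areal scale at 76°: h·k = 1.000 × 2.845 = 2.845.
Areal scale at 9.6°: h·k = 1.000 × 0.6981 = 0.6981.
Ratio = 2.845/0.6981 ≈ 4.08.

4.08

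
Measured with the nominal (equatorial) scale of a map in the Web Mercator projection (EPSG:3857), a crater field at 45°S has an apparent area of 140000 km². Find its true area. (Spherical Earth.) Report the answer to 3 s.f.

The Mercator projection is conformal; its linear scale factor is the same in every direction and equals sec φ = 1/cos φ.
Areal scale = k² = sec²φ = 1/cos²(45°) = 1/0.7071² = 2.000.
True area = apparent / (areal scale) = 140000 / 2.000 ≈ 70000 km².

70000 km²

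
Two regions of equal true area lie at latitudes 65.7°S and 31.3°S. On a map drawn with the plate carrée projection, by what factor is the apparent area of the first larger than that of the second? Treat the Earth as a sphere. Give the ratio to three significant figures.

Plate carrée maps x = Rλ, y = Rφ. The meridian scale is h = 1 and the parallel scale is k = 1/cos φ = sec φ.
Areal scale at 65.7°: h·k = 1.000 × 2.430 = 2.430.
Areal scale at 31.3°: h·k = 1.000 × 1.170 = 1.170.
Ratio = 2.430/1.170 ≈ 2.08.

2.08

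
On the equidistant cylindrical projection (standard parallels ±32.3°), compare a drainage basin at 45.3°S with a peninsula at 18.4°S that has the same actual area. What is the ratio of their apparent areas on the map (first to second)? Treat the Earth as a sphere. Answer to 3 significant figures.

1.35

In the equirectangular projection with standard parallel φ₀ = 32.3° (x = Rλ cos φ₀, y = Rφ), meridians are true-scale (h = 1) and the parallel scale is k = cos φ₀ / cos φ.
Areal scale at 45.3°: h·k = 1.000 × 1.202 = 1.202.
Areal scale at 18.4°: h·k = 1.000 × 0.8908 = 0.8908.
Ratio = 1.202/0.8908 ≈ 1.35.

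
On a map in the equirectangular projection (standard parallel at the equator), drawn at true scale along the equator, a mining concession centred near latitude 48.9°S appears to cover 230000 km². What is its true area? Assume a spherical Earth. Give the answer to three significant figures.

151000 km²

For the equirectangular projection with φ₀ = 0 (plate carrée), h = 1 along meridians and k = sec φ along parallels.
Areal scale = h·k = 1 × sec φ; at 48.9°, h = 1.000, k = 1.521, so h·k = 1.521.
True area = apparent / (areal scale) = 230000 / 1.521 ≈ 151000 km².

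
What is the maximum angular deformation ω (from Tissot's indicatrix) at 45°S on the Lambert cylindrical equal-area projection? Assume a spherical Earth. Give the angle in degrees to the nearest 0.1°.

The Lambert cylindrical equal-area projection is the cylindrical equal-area projection with its standard parallel at the equator (φ₀ = 0). For cylindrical equal-area with standard parallel φ₀, h = cos φ / cos φ₀ and k = cos φ₀ / cos φ, so h·k = 1.
At 45°: h = 0.7071, k = 1.414; principal scales a = 1.414, b = 0.7071.
sin(ω/2) = (a − b)/(a + b) = 0.7071/2.121 = 0.3333, so ω = 2 arcsin(0.3333) ≈ 38.9°.

38.9°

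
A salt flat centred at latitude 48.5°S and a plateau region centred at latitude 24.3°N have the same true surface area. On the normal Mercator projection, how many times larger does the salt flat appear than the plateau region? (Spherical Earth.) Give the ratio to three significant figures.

1.89

Mercator is conformal with k = sec φ, so areal scale = k² = sec²φ.
At 48.5°: sec²(48.5°) = 1/0.6626² = 2.278.
At 24.3°: sec²(24.3°) = 1/0.9114² = 1.204.
Ratio = 2.278/1.204 = cos²(24.3°)/cos²(48.5°) ≈ 1.89.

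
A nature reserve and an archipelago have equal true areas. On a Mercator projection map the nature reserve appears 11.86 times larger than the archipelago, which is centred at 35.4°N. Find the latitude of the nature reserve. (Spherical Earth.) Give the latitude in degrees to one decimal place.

76.3°

Mercator areal scale is sec²φ, so apparent-area ratio = sec²φ₁ / sec²φ₂ = cos²φ₂ / cos²φ₁.
cos²φ₂ / cos²φ₁ = 11.86  ⇒  cos φ₁ = cos 35.4° / √11.86 = 0.8151/3.444 = 0.2367.
φ₁ = arccos(0.2367) ≈ 76.3°.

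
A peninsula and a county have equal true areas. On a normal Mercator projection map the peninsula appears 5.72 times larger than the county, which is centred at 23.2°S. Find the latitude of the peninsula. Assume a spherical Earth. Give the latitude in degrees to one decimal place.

67.4°

Mercator areal scale is sec²φ, so apparent-area ratio = sec²φ₁ / sec²φ₂ = cos²φ₂ / cos²φ₁.
cos²φ₂ / cos²φ₁ = 5.72  ⇒  cos φ₁ = cos 23.2° / √5.72 = 0.9191/2.392 = 0.3843.
φ₁ = arccos(0.3843) ≈ 67.4°.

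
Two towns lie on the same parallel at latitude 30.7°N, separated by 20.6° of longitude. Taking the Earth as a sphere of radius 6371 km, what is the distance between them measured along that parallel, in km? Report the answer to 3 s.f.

1970 km

Arc length along a parallel = R cos φ · Δλ (with Δλ in radians).
= 6371 × cos 30.7° × (20.6° × π/180) = 6371 × 0.8599 × 0.3595 ≈ 1970 km.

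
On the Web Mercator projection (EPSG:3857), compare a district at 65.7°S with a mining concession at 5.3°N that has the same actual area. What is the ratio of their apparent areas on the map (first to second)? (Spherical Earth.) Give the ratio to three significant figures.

5.85

Mercator areal scale is sec²φ.
At 65.7°: sec²(65.7°) = 1/0.4115² = 5.905.
At 5.3°: sec²(5.3°) = 1/0.9957² = 1.009.
Ratio = 5.905/1.009 = cos²(5.3°)/cos²(65.7°) ≈ 5.85.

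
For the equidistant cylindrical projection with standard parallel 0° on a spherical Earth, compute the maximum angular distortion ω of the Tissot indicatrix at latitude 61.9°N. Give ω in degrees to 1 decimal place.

42.2°

In the plate carrée (x = Rλ, y = Rφ), meridians are true-scale (h = 1) and parallels are stretched by k = sec φ.
At 61.9°: h = 1.000, k = 2.123; principal scales a = 2.123, b = 1.000.
sin(ω/2) = (a − b)/(a + b) = 1.123/3.123 = 0.3596, so ω = 2 arcsin(0.3596) ≈ 42.2°.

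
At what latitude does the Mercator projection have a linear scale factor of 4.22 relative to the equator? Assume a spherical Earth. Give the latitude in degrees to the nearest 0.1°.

Mercator scale is k = sec φ = 1/cos φ.
1/cos φ = 4.22  ⇒  cos φ = 0.2370  ⇒  φ = arccos(0.2370) ≈ 76.3°.

76.3°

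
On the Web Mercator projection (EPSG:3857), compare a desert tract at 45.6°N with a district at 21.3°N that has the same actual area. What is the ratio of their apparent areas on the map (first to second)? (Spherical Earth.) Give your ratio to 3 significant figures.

Mercator is conformal with k = sec φ, so areal scale = k² = sec²φ.
At 45.6°: sec²(45.6°) = 1/0.6997² = 2.043.
At 21.3°: sec²(21.3°) = 1/0.9317² = 1.152.
Ratio = 2.043/1.152 = cos²(21.3°)/cos²(45.6°) ≈ 1.77.

1.77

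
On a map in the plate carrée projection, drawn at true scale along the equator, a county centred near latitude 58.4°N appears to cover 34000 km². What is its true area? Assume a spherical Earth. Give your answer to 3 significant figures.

Plate carrée maps x = Rλ, y = Rφ. The meridian scale is h = 1 and the parallel scale is k = 1/cos φ = sec φ.
Areal scale = h·k = 1 × sec φ; at 58.4°, h = 1.000, k = 1.908, so h·k = 1.908.
True area = apparent / (areal scale) = 34000 / 1.908 ≈ 17800 km².

17800 km²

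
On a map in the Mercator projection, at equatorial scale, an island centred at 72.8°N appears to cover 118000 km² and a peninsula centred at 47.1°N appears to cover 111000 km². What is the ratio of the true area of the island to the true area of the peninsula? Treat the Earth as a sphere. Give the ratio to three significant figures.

0.201

On Mercator the areal scale is sec²φ, so true area = apparent × cos²φ.
True area of island: 118000 × cos²(72.8°) = 118000 × 0.08744 = 10320 km².
True area of peninsula: 111000 × cos²(47.1°) = 111000 × 0.4634 = 51440 km².
Ratio = 10320 / 51440 ≈ 0.201.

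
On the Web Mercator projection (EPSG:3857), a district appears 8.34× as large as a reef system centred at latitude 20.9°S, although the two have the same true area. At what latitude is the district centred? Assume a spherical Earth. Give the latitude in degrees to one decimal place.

71.1°

On Mercator, (apparent₁)/(apparent₂) = sec²φ₁ / sec²φ₂ when true areas are equal.
cos²φ₂ / cos²φ₁ = 8.34  ⇒  cos φ₁ = cos 20.9° / √8.34 = 0.9342/2.888 = 0.3235.
φ₁ = arccos(0.3235) ≈ 71.1°.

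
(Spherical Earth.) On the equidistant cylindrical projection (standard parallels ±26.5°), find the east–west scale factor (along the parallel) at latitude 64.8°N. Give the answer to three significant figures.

2.10

In the equirectangular projection with standard parallel φ₀ = 26.5° (x = Rλ cos φ₀, y = Rφ), meridians are true-scale (h = 1) and the parallel scale is k = cos φ₀ / cos φ.
k = cos 26.5° / cos 64.8° = 0.8949/0.4258 = 2.102.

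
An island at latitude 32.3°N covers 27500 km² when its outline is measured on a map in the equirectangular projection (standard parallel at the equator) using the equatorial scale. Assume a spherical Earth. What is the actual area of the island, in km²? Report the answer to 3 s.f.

Plate carrée maps x = Rλ, y = Rφ. The meridian scale is h = 1 and the parallel scale is k = 1/cos φ = sec φ.
Areal scale = h·k = 1 × sec φ; at 32.3°, h = 1.000, k = 1.183, so h·k = 1.183.
True area = apparent / (areal scale) = 27500 / 1.183 ≈ 23200 km².

23200 km²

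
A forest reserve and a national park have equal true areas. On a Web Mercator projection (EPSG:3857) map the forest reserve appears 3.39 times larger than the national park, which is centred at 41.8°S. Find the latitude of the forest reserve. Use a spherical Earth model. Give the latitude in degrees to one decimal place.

66.1°

On Mercator, (apparent₁)/(apparent₂) = sec²φ₁ / sec²φ₂ when true areas are equal.
cos²φ₂ / cos²φ₁ = 3.39  ⇒  cos φ₁ = cos 41.8° / √3.39 = 0.7455/1.841 = 0.4049.
φ₁ = arccos(0.4049) ≈ 66.1°.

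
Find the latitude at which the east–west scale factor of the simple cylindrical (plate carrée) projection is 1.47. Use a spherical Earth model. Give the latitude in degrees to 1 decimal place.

Plate carrée: h = 1, k = sec φ along parallels.
sec φ = 1.47  ⇒  cos φ = 0.6803  ⇒  φ ≈ 47.1°.

47.1°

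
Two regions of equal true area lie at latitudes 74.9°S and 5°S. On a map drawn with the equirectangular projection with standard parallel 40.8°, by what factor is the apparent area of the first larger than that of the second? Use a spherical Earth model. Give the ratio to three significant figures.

In the equirectangular projection with standard parallel φ₀ = 40.8° (x = Rλ cos φ₀, y = Rφ), meridians are true-scale (h = 1) and the parallel scale is k = cos φ₀ / cos φ.
Areal scale at 74.9°: h·k = 1.000 × 2.906 = 2.906.
Areal scale at 5°: h·k = 1.000 × 0.7599 = 0.7599.
Ratio = 2.906/0.7599 ≈ 3.82.

3.82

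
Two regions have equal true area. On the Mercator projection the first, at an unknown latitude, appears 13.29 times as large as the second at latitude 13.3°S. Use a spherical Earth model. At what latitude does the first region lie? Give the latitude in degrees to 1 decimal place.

For equal true areas on Mercator, apparent areas scale as sec²φ, so the ratio is cos²φ₂ / cos²φ₁.
cos²φ₂ / cos²φ₁ = 13.29  ⇒  cos φ₁ = cos 13.3° / √13.29 = 0.9732/3.646 = 0.2670.
φ₁ = arccos(0.2670) ≈ 74.5°.

74.5°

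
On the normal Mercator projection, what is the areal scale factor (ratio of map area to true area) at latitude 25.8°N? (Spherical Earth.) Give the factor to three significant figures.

Mercator is conformal, so the point scale is isotropic: h = k = sec φ = 1/cos φ.
Areal scale = k² = sec²φ = 1/cos²(25.8°) = 1/0.9003² = 1.234.

1.23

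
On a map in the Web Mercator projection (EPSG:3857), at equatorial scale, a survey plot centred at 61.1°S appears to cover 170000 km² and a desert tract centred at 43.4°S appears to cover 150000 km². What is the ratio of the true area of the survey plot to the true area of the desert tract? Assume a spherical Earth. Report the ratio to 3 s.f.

On Mercator the areal scale is sec²φ, so true area = apparent × cos²φ.
True area of survey plot: 170000 × cos²(61.1°) = 170000 × 0.2336 = 39710 km².
True area of desert tract: 150000 × cos²(43.4°) = 150000 × 0.5279 = 79190 km².
Ratio = 39710 / 79190 ≈ 0.501.

0.501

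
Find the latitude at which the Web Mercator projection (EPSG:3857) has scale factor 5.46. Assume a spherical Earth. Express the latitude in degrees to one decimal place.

Mercator scale is k = sec φ = 1/cos φ.
1/cos φ = 5.46  ⇒  cos φ = 0.1832  ⇒  φ = arccos(0.1832) ≈ 79.4°.

79.4°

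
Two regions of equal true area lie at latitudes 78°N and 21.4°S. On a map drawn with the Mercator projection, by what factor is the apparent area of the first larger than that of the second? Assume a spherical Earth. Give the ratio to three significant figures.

Mercator is conformal with k = sec φ, so areal scale = k² = sec²φ.
At 78°: sec²(78°) = 1/0.2079² = 23.13.
At 21.4°: sec²(21.4°) = 1/0.9311² = 1.154.
Ratio = 23.13/1.154 = cos²(21.4°)/cos²(78°) ≈ 20.1.

20.1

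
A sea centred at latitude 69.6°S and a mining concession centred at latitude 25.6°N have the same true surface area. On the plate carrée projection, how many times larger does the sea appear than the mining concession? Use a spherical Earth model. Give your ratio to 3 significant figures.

2.59

Plate carrée maps x = Rλ, y = Rφ. The meridian scale is h = 1 and the parallel scale is k = 1/cos φ = sec φ.
Areal scale at 69.6°: h·k = 1.000 × 2.869 = 2.869.
Areal scale at 25.6°: h·k = 1.000 × 1.109 = 1.109.
Ratio = 2.869/1.109 ≈ 2.59.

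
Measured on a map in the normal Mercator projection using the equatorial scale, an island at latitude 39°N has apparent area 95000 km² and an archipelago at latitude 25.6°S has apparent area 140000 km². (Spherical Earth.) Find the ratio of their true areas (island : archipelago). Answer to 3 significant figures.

On Mercator the areal scale is sec²φ, so true area = apparent × cos²φ.
True area of island: 95000 × cos²(39°) = 95000 × 0.6040 = 57380 km².
True area of archipelago: 140000 × cos²(25.6°) = 140000 × 0.8133 = 113900 km².
Ratio = 57380 / 113900 ≈ 0.504.

0.504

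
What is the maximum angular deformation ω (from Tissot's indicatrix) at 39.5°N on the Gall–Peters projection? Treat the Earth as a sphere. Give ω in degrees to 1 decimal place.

10.0°

Gall–Peters is a cylindrical equal-area projection with standard parallels at ±45°. A cylindrical equal-area projection with standard parallel φ₀ has meridian scale h = cos φ / cos φ₀ and parallel scale k = cos φ₀ / cos φ (so areas are preserved, h·k = 1).
At 39.5°: h = 1.091, k = 0.9164; principal scales a = 1.091, b = 0.9164.
sin(ω/2) = (a − b)/(a + b) = 0.1749/2.008 = 0.08710, so ω = 2 arcsin(0.08710) ≈ 10.0°.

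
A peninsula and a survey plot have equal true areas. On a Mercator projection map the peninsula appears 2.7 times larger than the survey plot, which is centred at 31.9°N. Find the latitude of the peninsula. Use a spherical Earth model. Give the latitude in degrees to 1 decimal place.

58.9°

For equal true areas on Mercator, apparent areas scale as sec²φ, so the ratio is cos²φ₂ / cos²φ₁.
cos²φ₂ / cos²φ₁ = 2.7  ⇒  cos φ₁ = cos 31.9° / √2.7 = 0.8490/1.643 = 0.5167.
φ₁ = arccos(0.5167) ≈ 58.9°.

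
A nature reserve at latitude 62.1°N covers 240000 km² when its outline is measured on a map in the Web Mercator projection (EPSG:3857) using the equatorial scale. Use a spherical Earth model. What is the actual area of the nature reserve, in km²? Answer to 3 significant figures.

52500 km²

Mercator is conformal, so the point scale is isotropic: h = k = sec φ = 1/cos φ.
Areal scale = k² = sec²φ = 1/cos²(62.1°) = 1/0.4679² = 4.567.
True area = apparent / (areal scale) = 240000 / 4.567 ≈ 52500 km².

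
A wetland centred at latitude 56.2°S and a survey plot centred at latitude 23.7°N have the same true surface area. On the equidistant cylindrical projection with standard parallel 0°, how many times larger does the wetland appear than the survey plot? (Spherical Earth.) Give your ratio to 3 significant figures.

Plate carrée maps x = Rλ, y = Rφ. The meridian scale is h = 1 and the parallel scale is k = 1/cos φ = sec φ.
Areal scale at 56.2°: h·k = 1.000 × 1.798 = 1.798.
Areal scale at 23.7°: h·k = 1.000 × 1.092 = 1.092.
Ratio = 1.798/1.092 ≈ 1.65.

1.65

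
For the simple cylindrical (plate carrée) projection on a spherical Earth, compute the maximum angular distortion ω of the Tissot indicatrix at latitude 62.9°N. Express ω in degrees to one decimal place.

For the equirectangular projection with φ₀ = 0 (plate carrée), h = 1 along meridians and k = sec φ along parallels.
At 62.9°: h = 1.000, k = 2.195; principal scales a = 2.195, b = 1.000.
sin(ω/2) = (a − b)/(a + b) = 1.195/3.195 = 0.3741, so ω = 2 arcsin(0.3741) ≈ 43.9°.

43.9°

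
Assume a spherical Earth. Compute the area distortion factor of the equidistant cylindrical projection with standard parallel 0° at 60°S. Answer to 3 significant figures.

Plate carrée maps x = Rλ, y = Rφ. The meridian scale is h = 1 and the parallel scale is k = 1/cos φ = sec φ.
Areal scale = h·k = 1 × sec φ; at 60°, h = 1.000, k = 2.000, so h·k = 2.000.

2.00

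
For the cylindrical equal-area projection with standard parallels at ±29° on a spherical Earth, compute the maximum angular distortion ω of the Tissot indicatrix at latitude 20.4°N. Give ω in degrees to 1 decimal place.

7.9°

Cylindrical equal-area (φ₀ = 29°): h = cos φ / cos 29° along meridians, k = cos 29° / cos φ along parallels; h·k = 1.
At 20.4°: h = 1.072, k = 0.9331; principal scales a = 1.072, b = 0.9331.
sin(ω/2) = (a − b)/(a + b) = 0.1385/2.005 = 0.06908, so ω = 2 arcsin(0.06908) ≈ 7.9°.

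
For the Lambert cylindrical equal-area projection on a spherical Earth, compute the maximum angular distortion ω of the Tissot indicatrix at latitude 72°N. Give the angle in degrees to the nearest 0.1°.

111.3°

The Lambert cylindrical equal-area projection is the cylindrical equal-area projection with its standard parallel at the equator (φ₀ = 0). For cylindrical equal-area with standard parallel φ₀, h = cos φ / cos φ₀ and k = cos φ₀ / cos φ, so h·k = 1.
At 72°: h = 0.3090, k = 3.236; principal scales a = 3.236, b = 0.3090.
sin(ω/2) = (a − b)/(a + b) = 2.927/3.545 = 0.8257, so ω = 2 arcsin(0.8257) ≈ 111.3°.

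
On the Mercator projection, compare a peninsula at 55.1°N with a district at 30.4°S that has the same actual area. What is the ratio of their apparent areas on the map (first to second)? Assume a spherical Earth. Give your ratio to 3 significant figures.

On Mercator, area is exaggerated by sec²φ = 1/cos²φ.
At 55.1°: sec²(55.1°) = 1/0.5721² = 3.055.
At 30.4°: sec²(30.4°) = 1/0.8625² = 1.344.
Ratio = 3.055/1.344 = cos²(30.4°)/cos²(55.1°) ≈ 2.27.

2.27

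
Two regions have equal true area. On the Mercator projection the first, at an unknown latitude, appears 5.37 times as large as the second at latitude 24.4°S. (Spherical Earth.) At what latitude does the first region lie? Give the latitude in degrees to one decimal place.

Mercator areal scale is sec²φ, so apparent-area ratio = sec²φ₁ / sec²φ₂ = cos²φ₂ / cos²φ₁.
cos²φ₂ / cos²φ₁ = 5.37  ⇒  cos φ₁ = cos 24.4° / √5.37 = 0.9107/2.317 = 0.3930.
φ₁ = arccos(0.3930) ≈ 66.9°.

66.9°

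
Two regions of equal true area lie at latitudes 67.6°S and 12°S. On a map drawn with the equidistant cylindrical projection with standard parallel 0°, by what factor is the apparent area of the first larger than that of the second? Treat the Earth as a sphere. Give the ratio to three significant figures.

For the equirectangular projection with φ₀ = 0 (plate carrée), h = 1 along meridians and k = sec φ along parallels.
Areal scale at 67.6°: h·k = 1.000 × 2.624 = 2.624.
Areal scale at 12°: h·k = 1.000 × 1.022 = 1.022.
Ratio = 2.624/1.022 ≈ 2.57.

2.57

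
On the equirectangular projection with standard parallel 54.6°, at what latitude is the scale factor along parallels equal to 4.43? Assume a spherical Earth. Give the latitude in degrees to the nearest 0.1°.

The equidistant cylindrical projection with φ₀ = 54.6° has h = 1 (meridians true) and k = cos φ₀ / cos φ along parallels.
k = cos φ₀ / cos φ = 4.43  ⇒  cos φ = cos 54.6° / 4.43 = 0.1308.
φ = arccos(0.1308) ≈ 82.5°.

82.5°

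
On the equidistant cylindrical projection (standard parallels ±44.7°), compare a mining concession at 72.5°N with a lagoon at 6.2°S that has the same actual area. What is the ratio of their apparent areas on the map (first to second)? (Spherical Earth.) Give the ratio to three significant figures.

With standard parallel φ₀ = 44.7°, the equirectangular projection gives x = Rλ cos φ₀, y = Rφ, so h = 1 and k = cos 44.7° / cos φ.
Areal scale at 72.5°: h·k = 1.000 × 2.364 = 2.364.
Areal scale at 6.2°: h·k = 1.000 × 0.7150 = 0.7150.
Ratio = 2.364/0.7150 ≈ 3.31.

3.31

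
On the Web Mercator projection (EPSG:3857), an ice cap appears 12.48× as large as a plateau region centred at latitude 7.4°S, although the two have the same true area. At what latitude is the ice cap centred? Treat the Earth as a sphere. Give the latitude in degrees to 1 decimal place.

73.7°

On Mercator, (apparent₁)/(apparent₂) = sec²φ₁ / sec²φ₂ when true areas are equal.
cos²φ₂ / cos²φ₁ = 12.48  ⇒  cos φ₁ = cos 7.4° / √12.48 = 0.9917/3.533 = 0.2807.
φ₁ = arccos(0.2807) ≈ 73.7°.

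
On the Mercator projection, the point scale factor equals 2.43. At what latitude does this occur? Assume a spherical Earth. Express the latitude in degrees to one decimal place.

Mercator scale is k = sec φ = 1/cos φ.
1/cos φ = 2.43  ⇒  cos φ = 0.4115  ⇒  φ = arccos(0.4115) ≈ 65.7°.

65.7°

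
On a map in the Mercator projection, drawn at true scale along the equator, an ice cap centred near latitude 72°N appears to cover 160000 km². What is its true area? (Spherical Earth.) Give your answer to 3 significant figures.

The Mercator projection is conformal; its linear scale factor is the same in every direction and equals sec φ = 1/cos φ.
Areal scale = k² = sec²φ = 1/cos²(72°) = 1/0.3090² = 10.47.
True area = apparent / (areal scale) = 160000 / 10.47 ≈ 15300 km².

15300 km²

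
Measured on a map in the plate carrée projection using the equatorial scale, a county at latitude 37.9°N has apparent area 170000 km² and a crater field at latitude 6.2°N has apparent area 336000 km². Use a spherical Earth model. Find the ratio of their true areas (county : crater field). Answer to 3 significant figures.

0.402

Plate carrée has h = 1 and k = sec φ, giving areal scale sec φ; true area = (apparent area) · cos φ.
True area of county: 170000 × cos(37.9°) = 170000 × 0.7891 = 134100 km².
True area of crater field: 336000 × cos(6.2°) = 336000 × 0.9942 = 334000 km².
Ratio = 134100 / 334000 ≈ 0.402.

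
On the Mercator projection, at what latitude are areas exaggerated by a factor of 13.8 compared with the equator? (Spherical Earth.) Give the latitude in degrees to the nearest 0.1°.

Mercator areal scale is sec²φ.
sec²φ = 13.8  ⇒  cos²φ = 0.07246  ⇒  cos φ = 0.2692.
φ = arccos(0.2692) ≈ 74.4°.

74.4°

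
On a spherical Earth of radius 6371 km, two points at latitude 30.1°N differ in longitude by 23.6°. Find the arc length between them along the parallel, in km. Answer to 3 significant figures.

2270 km

Arc length along a parallel = R cos φ · Δλ (with Δλ in radians).
= 6371 × cos 30.1° × (23.6° × π/180) = 6371 × 0.8652 × 0.4119 ≈ 2270 km.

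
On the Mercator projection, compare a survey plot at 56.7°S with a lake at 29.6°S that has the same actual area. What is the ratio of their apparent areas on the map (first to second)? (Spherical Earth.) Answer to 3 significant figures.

2.51

On Mercator, area is exaggerated by sec²φ = 1/cos²φ.
At 56.7°: sec²(56.7°) = 1/0.5490² = 3.318.
At 29.6°: sec²(29.6°) = 1/0.8695² = 1.323.
Ratio = 3.318/1.323 = cos²(29.6°)/cos²(56.7°) ≈ 2.51.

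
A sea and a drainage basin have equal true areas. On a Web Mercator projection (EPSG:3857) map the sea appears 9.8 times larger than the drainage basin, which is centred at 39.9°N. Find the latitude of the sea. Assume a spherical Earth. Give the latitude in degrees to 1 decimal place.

75.8°

For equal true areas on Mercator, apparent areas scale as sec²φ, so the ratio is cos²φ₂ / cos²φ₁.
cos²φ₂ / cos²φ₁ = 9.8  ⇒  cos φ₁ = cos 39.9° / √9.8 = 0.7672/3.130 = 0.2451.
φ₁ = arccos(0.2451) ≈ 75.8°.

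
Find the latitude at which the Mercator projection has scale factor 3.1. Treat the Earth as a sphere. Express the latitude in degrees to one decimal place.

71.2°

Mercator scale is k = sec φ = 1/cos φ.
1/cos φ = 3.1  ⇒  cos φ = 0.3226  ⇒  φ = arccos(0.3226) ≈ 71.2°.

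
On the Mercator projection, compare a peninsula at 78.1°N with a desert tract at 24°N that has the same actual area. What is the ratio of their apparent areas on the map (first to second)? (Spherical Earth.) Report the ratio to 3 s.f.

Mercator areal scale is sec²φ.
At 78.1°: sec²(78.1°) = 1/0.2062² = 23.52.
At 24°: sec²(24°) = 1/0.9135² = 1.198.
Ratio = 23.52/1.198 = cos²(24°)/cos²(78.1°) ≈ 19.6.

19.6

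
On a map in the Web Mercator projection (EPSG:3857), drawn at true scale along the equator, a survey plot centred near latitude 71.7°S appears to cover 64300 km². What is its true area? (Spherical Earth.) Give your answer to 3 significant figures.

6340 km²

The Mercator projection is conformal; its linear scale factor is the same in every direction and equals sec φ = 1/cos φ.
Areal scale = k² = sec²φ = 1/cos²(71.7°) = 1/0.3140² = 10.14.
True area = apparent / (areal scale) = 64300 / 10.14 ≈ 6340 km².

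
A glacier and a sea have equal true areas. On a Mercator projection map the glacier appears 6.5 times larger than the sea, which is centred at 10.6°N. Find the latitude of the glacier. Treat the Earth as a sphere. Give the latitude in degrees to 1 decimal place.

Mercator areal scale is sec²φ, so apparent-area ratio = sec²φ₁ / sec²φ₂ = cos²φ₂ / cos²φ₁.
cos²φ₂ / cos²φ₁ = 6.5  ⇒  cos φ₁ = cos 10.6° / √6.5 = 0.9829/2.550 = 0.3855.
φ₁ = arccos(0.3855) ≈ 67.3°.

67.3°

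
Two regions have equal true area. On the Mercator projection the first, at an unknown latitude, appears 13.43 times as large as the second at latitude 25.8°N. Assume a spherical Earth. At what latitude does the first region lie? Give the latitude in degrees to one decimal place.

Mercator areal scale is sec²φ, so apparent-area ratio = sec²φ₁ / sec²φ₂ = cos²φ₂ / cos²φ₁.
cos²φ₂ / cos²φ₁ = 13.43  ⇒  cos φ₁ = cos 25.8° / √13.43 = 0.9003/3.665 = 0.2457.
φ₁ = arccos(0.2457) ≈ 75.8°.

75.8°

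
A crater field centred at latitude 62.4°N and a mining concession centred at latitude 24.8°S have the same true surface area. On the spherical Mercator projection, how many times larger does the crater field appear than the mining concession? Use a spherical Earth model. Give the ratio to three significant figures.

Mercator is conformal with k = sec φ, so areal scale = k² = sec²φ.
At 62.4°: sec²(62.4°) = 1/0.4633² = 4.659.
At 24.8°: sec²(24.8°) = 1/0.9078² = 1.214.
Ratio = 4.659/1.214 = cos²(24.8°)/cos²(62.4°) ≈ 3.84.

3.84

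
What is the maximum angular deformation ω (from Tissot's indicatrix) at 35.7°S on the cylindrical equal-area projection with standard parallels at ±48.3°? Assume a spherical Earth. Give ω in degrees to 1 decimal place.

22.7°

A cylindrical equal-area projection with standard parallel φ₀ has meridian scale h = cos φ / cos φ₀ and parallel scale k = cos φ₀ / cos φ (so areas are preserved, h·k = 1).
At 35.7°: h = 1.221, k = 0.8192; principal scales a = 1.221, b = 0.8192.
sin(ω/2) = (a − b)/(a + b) = 0.4016/2.040 = 0.1969, so ω = 2 arcsin(0.1969) ≈ 22.7°.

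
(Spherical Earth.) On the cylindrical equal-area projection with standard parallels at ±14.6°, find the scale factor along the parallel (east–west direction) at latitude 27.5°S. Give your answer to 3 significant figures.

A cylindrical equal-area projection with standard parallel φ₀ has meridian scale h = cos φ / cos φ₀ and parallel scale k = cos φ₀ / cos φ (so areas are preserved, h·k = 1).
k = cos 14.6° / cos 27.5° = 0.9677/0.8870 = 1.091.

1.09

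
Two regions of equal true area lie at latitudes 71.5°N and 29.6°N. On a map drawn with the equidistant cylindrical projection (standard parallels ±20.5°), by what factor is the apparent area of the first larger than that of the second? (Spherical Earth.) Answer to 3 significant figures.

The equidistant cylindrical projection with φ₀ = 20.5° has h = 1 (meridians true) and k = cos φ₀ / cos φ along parallels.
Areal scale at 71.5°: h·k = 1.000 × 2.952 = 2.952.
Areal scale at 29.6°: h·k = 1.000 × 1.077 = 1.077.
Ratio = 2.952/1.077 ≈ 2.74.

2.74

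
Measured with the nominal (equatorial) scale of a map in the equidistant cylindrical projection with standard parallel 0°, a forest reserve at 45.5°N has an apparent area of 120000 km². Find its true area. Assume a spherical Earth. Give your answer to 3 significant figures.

For the equirectangular projection with φ₀ = 0 (plate carrée), h = 1 along meridians and k = sec φ along parallels.
Areal scale = h·k = 1 × sec φ; at 45.5°, h = 1.000, k = 1.427, so h·k = 1.427.
True area = apparent / (areal scale) = 120000 / 1.427 ≈ 84100 km².

84100 km²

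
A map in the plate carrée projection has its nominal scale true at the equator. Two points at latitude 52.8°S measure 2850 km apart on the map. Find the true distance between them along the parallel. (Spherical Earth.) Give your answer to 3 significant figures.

Plate carrée maps x = Rλ, y = Rφ. The meridian scale is h = 1 and the parallel scale is k = 1/cos φ = sec φ.
Along the parallel at 52.8°, map distances are exaggerated by k = sec 52.8° = 1.654.
True distance = 2850 / 1.654 = 2850 × cos 52.8° ≈ 1720 km.

1720 km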